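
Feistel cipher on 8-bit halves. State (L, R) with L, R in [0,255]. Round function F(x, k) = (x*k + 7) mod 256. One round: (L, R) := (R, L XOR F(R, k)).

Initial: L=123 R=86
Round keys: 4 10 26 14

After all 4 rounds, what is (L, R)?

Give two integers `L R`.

Round 1 (k=4): L=86 R=36
Round 2 (k=10): L=36 R=57
Round 3 (k=26): L=57 R=245
Round 4 (k=14): L=245 R=84

Answer: 245 84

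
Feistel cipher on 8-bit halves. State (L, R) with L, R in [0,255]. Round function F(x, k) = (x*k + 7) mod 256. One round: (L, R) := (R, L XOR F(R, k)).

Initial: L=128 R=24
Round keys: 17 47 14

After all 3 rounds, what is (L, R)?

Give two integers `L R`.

Answer: 160 216

Derivation:
Round 1 (k=17): L=24 R=31
Round 2 (k=47): L=31 R=160
Round 3 (k=14): L=160 R=216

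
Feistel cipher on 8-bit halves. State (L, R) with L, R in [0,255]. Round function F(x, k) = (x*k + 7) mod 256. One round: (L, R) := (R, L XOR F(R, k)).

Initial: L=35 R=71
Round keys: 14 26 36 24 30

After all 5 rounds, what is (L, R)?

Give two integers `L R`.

Round 1 (k=14): L=71 R=202
Round 2 (k=26): L=202 R=204
Round 3 (k=36): L=204 R=125
Round 4 (k=24): L=125 R=115
Round 5 (k=30): L=115 R=252

Answer: 115 252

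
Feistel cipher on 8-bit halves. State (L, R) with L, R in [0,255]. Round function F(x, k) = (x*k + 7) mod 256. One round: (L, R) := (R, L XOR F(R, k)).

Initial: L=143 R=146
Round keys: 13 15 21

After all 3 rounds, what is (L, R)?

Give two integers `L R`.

Round 1 (k=13): L=146 R=254
Round 2 (k=15): L=254 R=123
Round 3 (k=21): L=123 R=224

Answer: 123 224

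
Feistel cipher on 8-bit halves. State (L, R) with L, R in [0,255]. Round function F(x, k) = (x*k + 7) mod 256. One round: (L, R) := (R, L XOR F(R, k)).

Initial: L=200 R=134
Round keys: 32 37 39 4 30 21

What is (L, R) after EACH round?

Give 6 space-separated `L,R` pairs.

Answer: 134,15 15,180 180,124 124,67 67,157 157,171

Derivation:
Round 1 (k=32): L=134 R=15
Round 2 (k=37): L=15 R=180
Round 3 (k=39): L=180 R=124
Round 4 (k=4): L=124 R=67
Round 5 (k=30): L=67 R=157
Round 6 (k=21): L=157 R=171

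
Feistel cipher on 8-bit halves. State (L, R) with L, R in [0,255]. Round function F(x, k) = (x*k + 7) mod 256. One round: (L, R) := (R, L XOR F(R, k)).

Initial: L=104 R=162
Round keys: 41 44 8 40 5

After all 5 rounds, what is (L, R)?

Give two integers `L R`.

Round 1 (k=41): L=162 R=145
Round 2 (k=44): L=145 R=81
Round 3 (k=8): L=81 R=30
Round 4 (k=40): L=30 R=230
Round 5 (k=5): L=230 R=155

Answer: 230 155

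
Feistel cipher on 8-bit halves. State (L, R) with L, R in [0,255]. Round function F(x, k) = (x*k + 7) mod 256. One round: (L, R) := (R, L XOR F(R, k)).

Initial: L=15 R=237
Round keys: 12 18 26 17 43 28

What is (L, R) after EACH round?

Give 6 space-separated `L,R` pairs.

Round 1 (k=12): L=237 R=44
Round 2 (k=18): L=44 R=242
Round 3 (k=26): L=242 R=183
Round 4 (k=17): L=183 R=220
Round 5 (k=43): L=220 R=76
Round 6 (k=28): L=76 R=139

Answer: 237,44 44,242 242,183 183,220 220,76 76,139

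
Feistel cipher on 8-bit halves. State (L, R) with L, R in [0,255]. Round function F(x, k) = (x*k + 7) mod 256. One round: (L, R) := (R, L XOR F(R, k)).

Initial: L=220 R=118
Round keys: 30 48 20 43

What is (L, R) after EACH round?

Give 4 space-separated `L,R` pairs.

Answer: 118,7 7,33 33,156 156,26

Derivation:
Round 1 (k=30): L=118 R=7
Round 2 (k=48): L=7 R=33
Round 3 (k=20): L=33 R=156
Round 4 (k=43): L=156 R=26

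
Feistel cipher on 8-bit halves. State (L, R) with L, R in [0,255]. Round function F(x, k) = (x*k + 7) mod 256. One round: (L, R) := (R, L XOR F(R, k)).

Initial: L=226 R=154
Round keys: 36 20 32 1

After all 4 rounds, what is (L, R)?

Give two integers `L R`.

Round 1 (k=36): L=154 R=77
Round 2 (k=20): L=77 R=145
Round 3 (k=32): L=145 R=106
Round 4 (k=1): L=106 R=224

Answer: 106 224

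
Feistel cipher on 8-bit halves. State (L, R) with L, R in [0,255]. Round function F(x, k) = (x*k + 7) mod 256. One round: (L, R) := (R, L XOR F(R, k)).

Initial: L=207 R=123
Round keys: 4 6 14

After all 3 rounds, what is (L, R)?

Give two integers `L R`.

Answer: 20 35

Derivation:
Round 1 (k=4): L=123 R=60
Round 2 (k=6): L=60 R=20
Round 3 (k=14): L=20 R=35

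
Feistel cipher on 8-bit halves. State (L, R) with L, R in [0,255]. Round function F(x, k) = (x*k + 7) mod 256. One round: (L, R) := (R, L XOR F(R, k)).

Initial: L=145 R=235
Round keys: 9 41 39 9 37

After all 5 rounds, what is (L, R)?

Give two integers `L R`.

Answer: 101 197

Derivation:
Round 1 (k=9): L=235 R=219
Round 2 (k=41): L=219 R=241
Round 3 (k=39): L=241 R=101
Round 4 (k=9): L=101 R=101
Round 5 (k=37): L=101 R=197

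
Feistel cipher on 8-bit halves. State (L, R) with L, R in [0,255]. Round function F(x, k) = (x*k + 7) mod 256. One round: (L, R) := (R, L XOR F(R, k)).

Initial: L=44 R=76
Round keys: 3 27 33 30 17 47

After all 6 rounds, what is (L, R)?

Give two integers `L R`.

Round 1 (k=3): L=76 R=199
Round 2 (k=27): L=199 R=72
Round 3 (k=33): L=72 R=136
Round 4 (k=30): L=136 R=191
Round 5 (k=17): L=191 R=62
Round 6 (k=47): L=62 R=214

Answer: 62 214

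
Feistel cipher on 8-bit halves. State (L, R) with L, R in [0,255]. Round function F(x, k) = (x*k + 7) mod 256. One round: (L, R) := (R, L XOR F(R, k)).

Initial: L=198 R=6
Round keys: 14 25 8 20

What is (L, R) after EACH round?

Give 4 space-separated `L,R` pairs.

Answer: 6,157 157,90 90,74 74,149

Derivation:
Round 1 (k=14): L=6 R=157
Round 2 (k=25): L=157 R=90
Round 3 (k=8): L=90 R=74
Round 4 (k=20): L=74 R=149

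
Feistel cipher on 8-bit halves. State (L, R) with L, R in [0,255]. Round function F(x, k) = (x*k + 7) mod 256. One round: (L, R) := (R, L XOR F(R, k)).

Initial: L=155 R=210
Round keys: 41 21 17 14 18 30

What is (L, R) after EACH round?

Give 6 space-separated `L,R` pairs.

Round 1 (k=41): L=210 R=50
Round 2 (k=21): L=50 R=243
Round 3 (k=17): L=243 R=24
Round 4 (k=14): L=24 R=164
Round 5 (k=18): L=164 R=151
Round 6 (k=30): L=151 R=29

Answer: 210,50 50,243 243,24 24,164 164,151 151,29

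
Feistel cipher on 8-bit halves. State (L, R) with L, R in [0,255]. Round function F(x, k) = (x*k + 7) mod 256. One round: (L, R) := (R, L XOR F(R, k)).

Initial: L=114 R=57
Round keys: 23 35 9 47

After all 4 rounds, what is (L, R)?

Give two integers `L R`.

Answer: 197 136

Derivation:
Round 1 (k=23): L=57 R=84
Round 2 (k=35): L=84 R=186
Round 3 (k=9): L=186 R=197
Round 4 (k=47): L=197 R=136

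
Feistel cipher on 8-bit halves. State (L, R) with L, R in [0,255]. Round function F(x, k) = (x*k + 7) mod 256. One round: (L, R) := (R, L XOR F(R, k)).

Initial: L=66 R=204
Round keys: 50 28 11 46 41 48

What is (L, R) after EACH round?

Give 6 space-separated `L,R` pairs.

Answer: 204,157 157,255 255,97 97,138 138,64 64,141

Derivation:
Round 1 (k=50): L=204 R=157
Round 2 (k=28): L=157 R=255
Round 3 (k=11): L=255 R=97
Round 4 (k=46): L=97 R=138
Round 5 (k=41): L=138 R=64
Round 6 (k=48): L=64 R=141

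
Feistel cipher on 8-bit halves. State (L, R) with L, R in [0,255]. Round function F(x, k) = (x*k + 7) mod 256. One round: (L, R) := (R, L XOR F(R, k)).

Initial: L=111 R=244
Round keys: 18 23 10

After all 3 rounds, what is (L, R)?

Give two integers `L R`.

Round 1 (k=18): L=244 R=64
Round 2 (k=23): L=64 R=51
Round 3 (k=10): L=51 R=69

Answer: 51 69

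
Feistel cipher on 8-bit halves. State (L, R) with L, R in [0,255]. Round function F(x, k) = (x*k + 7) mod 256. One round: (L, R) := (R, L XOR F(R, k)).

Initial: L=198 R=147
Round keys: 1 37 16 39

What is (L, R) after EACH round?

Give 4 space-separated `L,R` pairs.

Round 1 (k=1): L=147 R=92
Round 2 (k=37): L=92 R=192
Round 3 (k=16): L=192 R=91
Round 4 (k=39): L=91 R=36

Answer: 147,92 92,192 192,91 91,36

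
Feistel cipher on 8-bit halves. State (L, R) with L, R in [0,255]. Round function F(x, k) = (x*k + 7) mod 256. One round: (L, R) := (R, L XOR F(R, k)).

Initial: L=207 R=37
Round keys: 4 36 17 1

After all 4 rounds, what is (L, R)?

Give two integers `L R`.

Answer: 77 166

Derivation:
Round 1 (k=4): L=37 R=84
Round 2 (k=36): L=84 R=242
Round 3 (k=17): L=242 R=77
Round 4 (k=1): L=77 R=166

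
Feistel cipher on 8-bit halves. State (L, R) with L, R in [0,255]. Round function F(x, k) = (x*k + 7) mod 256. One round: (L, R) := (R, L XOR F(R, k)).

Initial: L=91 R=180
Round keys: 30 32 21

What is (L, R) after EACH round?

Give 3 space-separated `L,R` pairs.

Answer: 180,68 68,51 51,114

Derivation:
Round 1 (k=30): L=180 R=68
Round 2 (k=32): L=68 R=51
Round 3 (k=21): L=51 R=114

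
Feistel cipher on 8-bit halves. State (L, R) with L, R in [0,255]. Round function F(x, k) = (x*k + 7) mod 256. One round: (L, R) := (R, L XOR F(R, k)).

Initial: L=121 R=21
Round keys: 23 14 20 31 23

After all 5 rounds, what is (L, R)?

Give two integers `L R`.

Answer: 199 44

Derivation:
Round 1 (k=23): L=21 R=147
Round 2 (k=14): L=147 R=4
Round 3 (k=20): L=4 R=196
Round 4 (k=31): L=196 R=199
Round 5 (k=23): L=199 R=44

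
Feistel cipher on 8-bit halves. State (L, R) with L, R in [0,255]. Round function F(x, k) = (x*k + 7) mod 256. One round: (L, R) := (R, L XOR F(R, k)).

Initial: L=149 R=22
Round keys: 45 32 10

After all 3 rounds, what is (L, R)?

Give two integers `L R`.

Answer: 17 193

Derivation:
Round 1 (k=45): L=22 R=112
Round 2 (k=32): L=112 R=17
Round 3 (k=10): L=17 R=193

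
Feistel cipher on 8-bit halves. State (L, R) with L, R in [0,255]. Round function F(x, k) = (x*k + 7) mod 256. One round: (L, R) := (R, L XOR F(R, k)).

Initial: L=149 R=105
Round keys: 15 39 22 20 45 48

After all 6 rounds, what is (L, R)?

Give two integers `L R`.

Round 1 (k=15): L=105 R=187
Round 2 (k=39): L=187 R=237
Round 3 (k=22): L=237 R=222
Round 4 (k=20): L=222 R=178
Round 5 (k=45): L=178 R=143
Round 6 (k=48): L=143 R=101

Answer: 143 101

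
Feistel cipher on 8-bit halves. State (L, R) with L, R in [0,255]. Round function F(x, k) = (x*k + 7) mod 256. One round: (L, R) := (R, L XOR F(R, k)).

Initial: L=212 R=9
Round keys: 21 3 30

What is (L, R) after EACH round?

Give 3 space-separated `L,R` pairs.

Round 1 (k=21): L=9 R=16
Round 2 (k=3): L=16 R=62
Round 3 (k=30): L=62 R=91

Answer: 9,16 16,62 62,91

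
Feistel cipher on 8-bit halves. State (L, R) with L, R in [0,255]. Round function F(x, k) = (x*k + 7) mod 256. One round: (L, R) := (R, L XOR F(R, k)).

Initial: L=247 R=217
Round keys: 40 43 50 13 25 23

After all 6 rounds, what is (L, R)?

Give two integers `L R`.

Answer: 76 91

Derivation:
Round 1 (k=40): L=217 R=24
Round 2 (k=43): L=24 R=214
Round 3 (k=50): L=214 R=203
Round 4 (k=13): L=203 R=128
Round 5 (k=25): L=128 R=76
Round 6 (k=23): L=76 R=91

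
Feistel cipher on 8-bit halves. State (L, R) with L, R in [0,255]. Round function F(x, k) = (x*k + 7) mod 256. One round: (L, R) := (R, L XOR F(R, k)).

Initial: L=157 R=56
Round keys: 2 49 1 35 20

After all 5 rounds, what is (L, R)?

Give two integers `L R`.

Answer: 124 173

Derivation:
Round 1 (k=2): L=56 R=234
Round 2 (k=49): L=234 R=233
Round 3 (k=1): L=233 R=26
Round 4 (k=35): L=26 R=124
Round 5 (k=20): L=124 R=173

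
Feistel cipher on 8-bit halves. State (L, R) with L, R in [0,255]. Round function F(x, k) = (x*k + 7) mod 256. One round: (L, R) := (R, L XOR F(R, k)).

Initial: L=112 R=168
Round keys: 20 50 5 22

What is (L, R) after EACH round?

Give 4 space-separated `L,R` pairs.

Answer: 168,87 87,173 173,63 63,220

Derivation:
Round 1 (k=20): L=168 R=87
Round 2 (k=50): L=87 R=173
Round 3 (k=5): L=173 R=63
Round 4 (k=22): L=63 R=220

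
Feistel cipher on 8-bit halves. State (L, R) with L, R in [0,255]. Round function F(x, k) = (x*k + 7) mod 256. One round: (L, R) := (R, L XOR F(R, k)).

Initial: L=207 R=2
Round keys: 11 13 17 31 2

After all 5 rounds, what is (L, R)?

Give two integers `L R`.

Answer: 124 199

Derivation:
Round 1 (k=11): L=2 R=210
Round 2 (k=13): L=210 R=179
Round 3 (k=17): L=179 R=56
Round 4 (k=31): L=56 R=124
Round 5 (k=2): L=124 R=199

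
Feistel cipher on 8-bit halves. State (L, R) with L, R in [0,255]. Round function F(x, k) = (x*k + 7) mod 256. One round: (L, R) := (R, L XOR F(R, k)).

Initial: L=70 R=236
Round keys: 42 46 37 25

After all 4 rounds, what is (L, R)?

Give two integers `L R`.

Round 1 (k=42): L=236 R=249
Round 2 (k=46): L=249 R=41
Round 3 (k=37): L=41 R=13
Round 4 (k=25): L=13 R=101

Answer: 13 101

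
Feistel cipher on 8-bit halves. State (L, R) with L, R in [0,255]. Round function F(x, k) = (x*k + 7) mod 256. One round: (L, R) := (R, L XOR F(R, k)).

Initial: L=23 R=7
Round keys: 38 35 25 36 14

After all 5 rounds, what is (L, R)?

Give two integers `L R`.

Answer: 237 78

Derivation:
Round 1 (k=38): L=7 R=6
Round 2 (k=35): L=6 R=222
Round 3 (k=25): L=222 R=179
Round 4 (k=36): L=179 R=237
Round 5 (k=14): L=237 R=78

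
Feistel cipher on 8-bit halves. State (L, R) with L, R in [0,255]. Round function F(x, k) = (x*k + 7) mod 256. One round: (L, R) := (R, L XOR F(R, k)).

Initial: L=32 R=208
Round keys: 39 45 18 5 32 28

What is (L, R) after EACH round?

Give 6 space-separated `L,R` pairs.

Round 1 (k=39): L=208 R=151
Round 2 (k=45): L=151 R=66
Round 3 (k=18): L=66 R=60
Round 4 (k=5): L=60 R=113
Round 5 (k=32): L=113 R=27
Round 6 (k=28): L=27 R=138

Answer: 208,151 151,66 66,60 60,113 113,27 27,138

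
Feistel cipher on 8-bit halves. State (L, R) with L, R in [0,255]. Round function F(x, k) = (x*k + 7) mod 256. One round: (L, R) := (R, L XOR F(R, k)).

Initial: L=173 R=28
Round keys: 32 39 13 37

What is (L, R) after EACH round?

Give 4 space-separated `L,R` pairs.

Round 1 (k=32): L=28 R=42
Round 2 (k=39): L=42 R=113
Round 3 (k=13): L=113 R=238
Round 4 (k=37): L=238 R=28

Answer: 28,42 42,113 113,238 238,28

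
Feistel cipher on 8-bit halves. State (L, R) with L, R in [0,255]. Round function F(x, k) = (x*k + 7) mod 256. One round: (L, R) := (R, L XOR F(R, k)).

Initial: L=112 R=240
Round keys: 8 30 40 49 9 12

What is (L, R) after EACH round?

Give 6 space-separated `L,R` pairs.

Answer: 240,247 247,9 9,152 152,22 22,85 85,21

Derivation:
Round 1 (k=8): L=240 R=247
Round 2 (k=30): L=247 R=9
Round 3 (k=40): L=9 R=152
Round 4 (k=49): L=152 R=22
Round 5 (k=9): L=22 R=85
Round 6 (k=12): L=85 R=21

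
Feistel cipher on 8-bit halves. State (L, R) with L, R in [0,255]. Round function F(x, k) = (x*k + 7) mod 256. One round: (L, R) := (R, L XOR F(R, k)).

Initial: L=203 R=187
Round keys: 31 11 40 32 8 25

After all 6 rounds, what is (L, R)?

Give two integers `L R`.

Answer: 127 166

Derivation:
Round 1 (k=31): L=187 R=103
Round 2 (k=11): L=103 R=207
Round 3 (k=40): L=207 R=56
Round 4 (k=32): L=56 R=200
Round 5 (k=8): L=200 R=127
Round 6 (k=25): L=127 R=166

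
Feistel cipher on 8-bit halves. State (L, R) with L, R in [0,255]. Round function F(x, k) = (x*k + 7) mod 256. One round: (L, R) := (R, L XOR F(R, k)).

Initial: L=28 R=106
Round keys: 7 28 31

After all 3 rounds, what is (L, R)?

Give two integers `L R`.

Round 1 (k=7): L=106 R=241
Round 2 (k=28): L=241 R=9
Round 3 (k=31): L=9 R=239

Answer: 9 239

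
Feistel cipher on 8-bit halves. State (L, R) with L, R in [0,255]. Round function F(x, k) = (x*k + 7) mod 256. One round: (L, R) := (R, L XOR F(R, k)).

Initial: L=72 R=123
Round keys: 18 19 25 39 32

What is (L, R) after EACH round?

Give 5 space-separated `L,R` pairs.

Answer: 123,229 229,125 125,217 217,107 107,190

Derivation:
Round 1 (k=18): L=123 R=229
Round 2 (k=19): L=229 R=125
Round 3 (k=25): L=125 R=217
Round 4 (k=39): L=217 R=107
Round 5 (k=32): L=107 R=190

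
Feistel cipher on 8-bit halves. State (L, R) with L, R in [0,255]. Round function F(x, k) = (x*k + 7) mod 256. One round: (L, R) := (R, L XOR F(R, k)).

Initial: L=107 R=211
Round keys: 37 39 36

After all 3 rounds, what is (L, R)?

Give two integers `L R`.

Answer: 241 6

Derivation:
Round 1 (k=37): L=211 R=237
Round 2 (k=39): L=237 R=241
Round 3 (k=36): L=241 R=6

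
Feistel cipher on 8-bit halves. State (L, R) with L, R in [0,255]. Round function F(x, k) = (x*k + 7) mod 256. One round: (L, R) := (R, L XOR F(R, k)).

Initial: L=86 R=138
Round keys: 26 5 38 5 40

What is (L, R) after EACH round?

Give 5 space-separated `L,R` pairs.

Answer: 138,93 93,82 82,110 110,127 127,177

Derivation:
Round 1 (k=26): L=138 R=93
Round 2 (k=5): L=93 R=82
Round 3 (k=38): L=82 R=110
Round 4 (k=5): L=110 R=127
Round 5 (k=40): L=127 R=177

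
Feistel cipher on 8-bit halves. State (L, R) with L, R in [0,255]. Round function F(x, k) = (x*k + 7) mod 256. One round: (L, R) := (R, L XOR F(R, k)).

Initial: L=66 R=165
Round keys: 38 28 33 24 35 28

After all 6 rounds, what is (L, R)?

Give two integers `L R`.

Round 1 (k=38): L=165 R=199
Round 2 (k=28): L=199 R=110
Round 3 (k=33): L=110 R=242
Round 4 (k=24): L=242 R=217
Round 5 (k=35): L=217 R=64
Round 6 (k=28): L=64 R=222

Answer: 64 222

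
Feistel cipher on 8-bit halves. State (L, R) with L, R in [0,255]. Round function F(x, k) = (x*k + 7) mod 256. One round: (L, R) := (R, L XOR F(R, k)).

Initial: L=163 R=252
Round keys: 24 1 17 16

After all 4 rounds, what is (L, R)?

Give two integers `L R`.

Round 1 (k=24): L=252 R=4
Round 2 (k=1): L=4 R=247
Round 3 (k=17): L=247 R=106
Round 4 (k=16): L=106 R=80

Answer: 106 80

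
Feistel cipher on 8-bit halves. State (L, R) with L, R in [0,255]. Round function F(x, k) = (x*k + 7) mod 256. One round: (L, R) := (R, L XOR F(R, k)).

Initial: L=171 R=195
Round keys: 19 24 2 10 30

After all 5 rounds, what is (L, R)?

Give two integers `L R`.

Answer: 195 85

Derivation:
Round 1 (k=19): L=195 R=43
Round 2 (k=24): L=43 R=204
Round 3 (k=2): L=204 R=180
Round 4 (k=10): L=180 R=195
Round 5 (k=30): L=195 R=85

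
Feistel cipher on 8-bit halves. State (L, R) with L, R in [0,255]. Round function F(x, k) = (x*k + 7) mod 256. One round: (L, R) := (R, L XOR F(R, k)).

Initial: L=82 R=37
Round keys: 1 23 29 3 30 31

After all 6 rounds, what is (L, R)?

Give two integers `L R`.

Answer: 142 11

Derivation:
Round 1 (k=1): L=37 R=126
Round 2 (k=23): L=126 R=124
Round 3 (k=29): L=124 R=109
Round 4 (k=3): L=109 R=50
Round 5 (k=30): L=50 R=142
Round 6 (k=31): L=142 R=11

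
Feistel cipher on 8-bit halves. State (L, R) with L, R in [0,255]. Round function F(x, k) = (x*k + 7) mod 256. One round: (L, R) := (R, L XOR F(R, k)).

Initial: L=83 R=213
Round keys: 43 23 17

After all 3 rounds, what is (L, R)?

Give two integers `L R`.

Answer: 247 243

Derivation:
Round 1 (k=43): L=213 R=157
Round 2 (k=23): L=157 R=247
Round 3 (k=17): L=247 R=243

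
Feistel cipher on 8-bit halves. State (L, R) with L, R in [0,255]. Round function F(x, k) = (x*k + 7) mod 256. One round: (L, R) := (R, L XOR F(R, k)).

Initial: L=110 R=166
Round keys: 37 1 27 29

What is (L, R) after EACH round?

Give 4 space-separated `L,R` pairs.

Round 1 (k=37): L=166 R=107
Round 2 (k=1): L=107 R=212
Round 3 (k=27): L=212 R=8
Round 4 (k=29): L=8 R=59

Answer: 166,107 107,212 212,8 8,59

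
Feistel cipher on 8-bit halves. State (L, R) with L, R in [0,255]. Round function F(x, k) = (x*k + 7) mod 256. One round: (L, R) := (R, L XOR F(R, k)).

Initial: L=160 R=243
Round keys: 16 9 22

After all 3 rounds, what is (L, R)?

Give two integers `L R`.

Answer: 165 162

Derivation:
Round 1 (k=16): L=243 R=151
Round 2 (k=9): L=151 R=165
Round 3 (k=22): L=165 R=162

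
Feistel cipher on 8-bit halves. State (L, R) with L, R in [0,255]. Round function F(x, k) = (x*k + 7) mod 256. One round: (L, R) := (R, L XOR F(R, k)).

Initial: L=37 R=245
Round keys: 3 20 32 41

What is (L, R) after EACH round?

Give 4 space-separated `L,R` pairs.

Round 1 (k=3): L=245 R=195
Round 2 (k=20): L=195 R=182
Round 3 (k=32): L=182 R=4
Round 4 (k=41): L=4 R=29

Answer: 245,195 195,182 182,4 4,29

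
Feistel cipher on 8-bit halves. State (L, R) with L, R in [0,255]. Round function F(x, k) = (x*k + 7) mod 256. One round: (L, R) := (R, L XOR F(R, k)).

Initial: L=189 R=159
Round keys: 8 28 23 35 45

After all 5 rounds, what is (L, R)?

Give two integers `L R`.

Round 1 (k=8): L=159 R=66
Round 2 (k=28): L=66 R=160
Round 3 (k=23): L=160 R=37
Round 4 (k=35): L=37 R=182
Round 5 (k=45): L=182 R=32

Answer: 182 32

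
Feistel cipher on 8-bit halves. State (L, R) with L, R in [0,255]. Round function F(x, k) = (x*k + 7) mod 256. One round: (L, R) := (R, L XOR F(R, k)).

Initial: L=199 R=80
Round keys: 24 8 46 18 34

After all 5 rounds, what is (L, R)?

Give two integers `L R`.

Round 1 (k=24): L=80 R=64
Round 2 (k=8): L=64 R=87
Round 3 (k=46): L=87 R=233
Round 4 (k=18): L=233 R=62
Round 5 (k=34): L=62 R=170

Answer: 62 170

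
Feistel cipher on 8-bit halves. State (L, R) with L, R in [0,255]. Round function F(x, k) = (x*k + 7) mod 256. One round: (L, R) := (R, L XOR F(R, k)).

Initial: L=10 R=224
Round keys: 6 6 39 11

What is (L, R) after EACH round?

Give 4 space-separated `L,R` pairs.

Round 1 (k=6): L=224 R=77
Round 2 (k=6): L=77 R=53
Round 3 (k=39): L=53 R=87
Round 4 (k=11): L=87 R=241

Answer: 224,77 77,53 53,87 87,241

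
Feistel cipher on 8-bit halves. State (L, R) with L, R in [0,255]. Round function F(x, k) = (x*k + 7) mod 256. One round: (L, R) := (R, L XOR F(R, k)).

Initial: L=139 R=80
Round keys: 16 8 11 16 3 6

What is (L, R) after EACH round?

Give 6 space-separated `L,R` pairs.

Round 1 (k=16): L=80 R=140
Round 2 (k=8): L=140 R=55
Round 3 (k=11): L=55 R=232
Round 4 (k=16): L=232 R=176
Round 5 (k=3): L=176 R=255
Round 6 (k=6): L=255 R=177

Answer: 80,140 140,55 55,232 232,176 176,255 255,177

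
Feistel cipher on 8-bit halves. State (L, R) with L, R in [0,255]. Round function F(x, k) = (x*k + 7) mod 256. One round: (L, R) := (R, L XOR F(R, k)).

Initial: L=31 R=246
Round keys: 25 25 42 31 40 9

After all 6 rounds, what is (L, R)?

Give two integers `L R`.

Answer: 80 112

Derivation:
Round 1 (k=25): L=246 R=18
Round 2 (k=25): L=18 R=63
Round 3 (k=42): L=63 R=79
Round 4 (k=31): L=79 R=167
Round 5 (k=40): L=167 R=80
Round 6 (k=9): L=80 R=112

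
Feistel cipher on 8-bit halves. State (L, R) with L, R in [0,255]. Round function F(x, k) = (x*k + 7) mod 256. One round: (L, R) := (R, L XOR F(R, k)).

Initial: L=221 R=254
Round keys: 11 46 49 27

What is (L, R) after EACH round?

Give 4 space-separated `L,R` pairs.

Answer: 254,44 44,17 17,100 100,130

Derivation:
Round 1 (k=11): L=254 R=44
Round 2 (k=46): L=44 R=17
Round 3 (k=49): L=17 R=100
Round 4 (k=27): L=100 R=130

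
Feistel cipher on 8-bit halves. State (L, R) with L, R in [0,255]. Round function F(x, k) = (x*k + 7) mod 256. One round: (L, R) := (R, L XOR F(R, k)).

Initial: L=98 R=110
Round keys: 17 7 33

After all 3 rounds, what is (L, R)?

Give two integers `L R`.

Round 1 (k=17): L=110 R=55
Round 2 (k=7): L=55 R=230
Round 3 (k=33): L=230 R=154

Answer: 230 154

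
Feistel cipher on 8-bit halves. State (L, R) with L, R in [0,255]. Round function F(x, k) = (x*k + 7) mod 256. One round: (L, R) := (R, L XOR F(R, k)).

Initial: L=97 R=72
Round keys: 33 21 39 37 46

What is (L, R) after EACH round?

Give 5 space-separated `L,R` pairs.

Round 1 (k=33): L=72 R=46
Round 2 (k=21): L=46 R=133
Round 3 (k=39): L=133 R=100
Round 4 (k=37): L=100 R=254
Round 5 (k=46): L=254 R=207

Answer: 72,46 46,133 133,100 100,254 254,207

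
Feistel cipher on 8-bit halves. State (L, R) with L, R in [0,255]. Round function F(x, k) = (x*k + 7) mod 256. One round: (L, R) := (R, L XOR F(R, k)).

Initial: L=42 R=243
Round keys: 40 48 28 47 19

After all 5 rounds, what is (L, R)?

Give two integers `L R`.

Answer: 193 248

Derivation:
Round 1 (k=40): L=243 R=213
Round 2 (k=48): L=213 R=4
Round 3 (k=28): L=4 R=162
Round 4 (k=47): L=162 R=193
Round 5 (k=19): L=193 R=248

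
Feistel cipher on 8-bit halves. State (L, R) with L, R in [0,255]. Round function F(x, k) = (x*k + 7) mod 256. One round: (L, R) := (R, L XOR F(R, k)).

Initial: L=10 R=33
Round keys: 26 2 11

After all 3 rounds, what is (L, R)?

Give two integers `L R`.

Answer: 252 176

Derivation:
Round 1 (k=26): L=33 R=107
Round 2 (k=2): L=107 R=252
Round 3 (k=11): L=252 R=176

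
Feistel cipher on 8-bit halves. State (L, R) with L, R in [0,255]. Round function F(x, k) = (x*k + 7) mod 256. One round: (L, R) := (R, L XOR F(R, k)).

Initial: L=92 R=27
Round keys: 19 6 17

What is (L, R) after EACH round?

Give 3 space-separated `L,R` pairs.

Round 1 (k=19): L=27 R=84
Round 2 (k=6): L=84 R=228
Round 3 (k=17): L=228 R=127

Answer: 27,84 84,228 228,127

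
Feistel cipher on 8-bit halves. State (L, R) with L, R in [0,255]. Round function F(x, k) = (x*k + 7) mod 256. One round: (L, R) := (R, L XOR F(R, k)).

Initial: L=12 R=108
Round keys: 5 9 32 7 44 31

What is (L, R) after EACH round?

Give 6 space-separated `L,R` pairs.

Answer: 108,47 47,194 194,104 104,29 29,107 107,225

Derivation:
Round 1 (k=5): L=108 R=47
Round 2 (k=9): L=47 R=194
Round 3 (k=32): L=194 R=104
Round 4 (k=7): L=104 R=29
Round 5 (k=44): L=29 R=107
Round 6 (k=31): L=107 R=225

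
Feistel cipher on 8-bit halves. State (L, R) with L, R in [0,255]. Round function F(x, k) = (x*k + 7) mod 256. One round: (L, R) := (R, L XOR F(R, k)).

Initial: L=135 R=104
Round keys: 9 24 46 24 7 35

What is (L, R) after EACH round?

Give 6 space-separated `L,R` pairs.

Answer: 104,40 40,175 175,81 81,48 48,6 6,233

Derivation:
Round 1 (k=9): L=104 R=40
Round 2 (k=24): L=40 R=175
Round 3 (k=46): L=175 R=81
Round 4 (k=24): L=81 R=48
Round 5 (k=7): L=48 R=6
Round 6 (k=35): L=6 R=233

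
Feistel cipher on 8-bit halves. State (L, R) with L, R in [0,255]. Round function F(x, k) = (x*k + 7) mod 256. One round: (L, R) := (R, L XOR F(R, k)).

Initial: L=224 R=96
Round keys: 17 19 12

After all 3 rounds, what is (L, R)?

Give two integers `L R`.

Round 1 (k=17): L=96 R=135
Round 2 (k=19): L=135 R=108
Round 3 (k=12): L=108 R=144

Answer: 108 144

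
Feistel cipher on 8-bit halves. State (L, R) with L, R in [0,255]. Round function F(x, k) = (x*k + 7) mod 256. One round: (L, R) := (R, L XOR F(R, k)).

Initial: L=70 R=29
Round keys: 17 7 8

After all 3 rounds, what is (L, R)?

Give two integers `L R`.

Answer: 248 117

Derivation:
Round 1 (k=17): L=29 R=178
Round 2 (k=7): L=178 R=248
Round 3 (k=8): L=248 R=117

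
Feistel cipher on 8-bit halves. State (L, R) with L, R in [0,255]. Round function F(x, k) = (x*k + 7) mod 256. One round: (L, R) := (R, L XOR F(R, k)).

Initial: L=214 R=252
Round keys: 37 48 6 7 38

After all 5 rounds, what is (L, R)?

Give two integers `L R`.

Answer: 112 75

Derivation:
Round 1 (k=37): L=252 R=165
Round 2 (k=48): L=165 R=11
Round 3 (k=6): L=11 R=236
Round 4 (k=7): L=236 R=112
Round 5 (k=38): L=112 R=75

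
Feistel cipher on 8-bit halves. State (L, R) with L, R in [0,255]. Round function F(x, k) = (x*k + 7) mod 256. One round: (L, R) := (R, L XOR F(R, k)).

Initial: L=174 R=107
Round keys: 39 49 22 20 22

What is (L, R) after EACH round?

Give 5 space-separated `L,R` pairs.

Answer: 107,250 250,138 138,25 25,113 113,164

Derivation:
Round 1 (k=39): L=107 R=250
Round 2 (k=49): L=250 R=138
Round 3 (k=22): L=138 R=25
Round 4 (k=20): L=25 R=113
Round 5 (k=22): L=113 R=164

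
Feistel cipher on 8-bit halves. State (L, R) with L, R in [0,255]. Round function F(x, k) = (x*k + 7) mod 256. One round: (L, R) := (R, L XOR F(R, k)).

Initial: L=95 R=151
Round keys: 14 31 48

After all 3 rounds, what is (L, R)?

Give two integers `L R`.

Answer: 38 49

Derivation:
Round 1 (k=14): L=151 R=22
Round 2 (k=31): L=22 R=38
Round 3 (k=48): L=38 R=49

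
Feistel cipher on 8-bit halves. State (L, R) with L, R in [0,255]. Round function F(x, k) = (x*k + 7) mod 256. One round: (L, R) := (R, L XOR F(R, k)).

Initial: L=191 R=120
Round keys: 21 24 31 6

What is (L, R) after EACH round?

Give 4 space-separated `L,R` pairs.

Answer: 120,96 96,127 127,8 8,72

Derivation:
Round 1 (k=21): L=120 R=96
Round 2 (k=24): L=96 R=127
Round 3 (k=31): L=127 R=8
Round 4 (k=6): L=8 R=72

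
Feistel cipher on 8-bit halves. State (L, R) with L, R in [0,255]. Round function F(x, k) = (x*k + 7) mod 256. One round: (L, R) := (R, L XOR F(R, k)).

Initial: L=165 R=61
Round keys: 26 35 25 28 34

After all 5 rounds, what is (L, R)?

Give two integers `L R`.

Round 1 (k=26): L=61 R=156
Round 2 (k=35): L=156 R=102
Round 3 (k=25): L=102 R=97
Round 4 (k=28): L=97 R=197
Round 5 (k=34): L=197 R=80

Answer: 197 80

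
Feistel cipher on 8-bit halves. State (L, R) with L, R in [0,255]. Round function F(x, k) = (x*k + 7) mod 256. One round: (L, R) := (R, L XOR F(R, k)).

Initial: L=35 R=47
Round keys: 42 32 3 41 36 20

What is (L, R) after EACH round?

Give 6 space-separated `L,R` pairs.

Round 1 (k=42): L=47 R=158
Round 2 (k=32): L=158 R=232
Round 3 (k=3): L=232 R=33
Round 4 (k=41): L=33 R=184
Round 5 (k=36): L=184 R=198
Round 6 (k=20): L=198 R=199

Answer: 47,158 158,232 232,33 33,184 184,198 198,199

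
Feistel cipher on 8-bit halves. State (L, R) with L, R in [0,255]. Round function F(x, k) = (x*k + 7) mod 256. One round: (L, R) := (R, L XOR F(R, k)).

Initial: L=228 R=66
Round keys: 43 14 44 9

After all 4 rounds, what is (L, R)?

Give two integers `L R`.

Round 1 (k=43): L=66 R=249
Round 2 (k=14): L=249 R=231
Round 3 (k=44): L=231 R=66
Round 4 (k=9): L=66 R=190

Answer: 66 190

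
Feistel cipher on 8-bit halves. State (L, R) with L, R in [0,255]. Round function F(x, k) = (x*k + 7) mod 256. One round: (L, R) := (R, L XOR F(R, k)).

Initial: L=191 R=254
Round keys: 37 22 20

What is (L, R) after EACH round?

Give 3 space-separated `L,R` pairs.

Round 1 (k=37): L=254 R=2
Round 2 (k=22): L=2 R=205
Round 3 (k=20): L=205 R=9

Answer: 254,2 2,205 205,9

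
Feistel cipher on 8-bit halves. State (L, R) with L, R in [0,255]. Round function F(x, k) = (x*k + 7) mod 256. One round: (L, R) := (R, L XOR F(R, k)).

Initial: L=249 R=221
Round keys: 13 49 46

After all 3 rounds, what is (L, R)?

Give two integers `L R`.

Answer: 173 164

Derivation:
Round 1 (k=13): L=221 R=185
Round 2 (k=49): L=185 R=173
Round 3 (k=46): L=173 R=164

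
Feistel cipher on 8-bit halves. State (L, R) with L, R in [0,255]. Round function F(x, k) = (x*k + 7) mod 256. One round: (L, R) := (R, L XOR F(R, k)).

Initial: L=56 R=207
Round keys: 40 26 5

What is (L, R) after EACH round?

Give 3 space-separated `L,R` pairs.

Answer: 207,103 103,178 178,230

Derivation:
Round 1 (k=40): L=207 R=103
Round 2 (k=26): L=103 R=178
Round 3 (k=5): L=178 R=230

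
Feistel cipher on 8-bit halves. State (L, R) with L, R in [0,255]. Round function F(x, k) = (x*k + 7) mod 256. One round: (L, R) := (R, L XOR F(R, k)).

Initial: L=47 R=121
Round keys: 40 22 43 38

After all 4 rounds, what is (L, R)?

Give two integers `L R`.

Round 1 (k=40): L=121 R=192
Round 2 (k=22): L=192 R=254
Round 3 (k=43): L=254 R=113
Round 4 (k=38): L=113 R=51

Answer: 113 51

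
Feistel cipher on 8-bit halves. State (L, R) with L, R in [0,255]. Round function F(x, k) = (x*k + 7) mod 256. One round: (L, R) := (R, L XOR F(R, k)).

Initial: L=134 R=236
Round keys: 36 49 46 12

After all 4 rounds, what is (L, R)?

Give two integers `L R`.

Answer: 14 171

Derivation:
Round 1 (k=36): L=236 R=177
Round 2 (k=49): L=177 R=4
Round 3 (k=46): L=4 R=14
Round 4 (k=12): L=14 R=171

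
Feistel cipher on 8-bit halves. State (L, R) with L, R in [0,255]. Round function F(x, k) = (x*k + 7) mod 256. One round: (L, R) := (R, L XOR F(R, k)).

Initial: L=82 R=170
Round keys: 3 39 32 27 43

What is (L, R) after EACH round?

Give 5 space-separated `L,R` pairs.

Answer: 170,87 87,226 226,16 16,85 85,94

Derivation:
Round 1 (k=3): L=170 R=87
Round 2 (k=39): L=87 R=226
Round 3 (k=32): L=226 R=16
Round 4 (k=27): L=16 R=85
Round 5 (k=43): L=85 R=94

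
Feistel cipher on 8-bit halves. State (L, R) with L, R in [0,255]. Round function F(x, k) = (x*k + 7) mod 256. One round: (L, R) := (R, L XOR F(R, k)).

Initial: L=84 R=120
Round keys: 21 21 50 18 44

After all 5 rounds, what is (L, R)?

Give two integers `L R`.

Round 1 (k=21): L=120 R=139
Round 2 (k=21): L=139 R=22
Round 3 (k=50): L=22 R=216
Round 4 (k=18): L=216 R=33
Round 5 (k=44): L=33 R=107

Answer: 33 107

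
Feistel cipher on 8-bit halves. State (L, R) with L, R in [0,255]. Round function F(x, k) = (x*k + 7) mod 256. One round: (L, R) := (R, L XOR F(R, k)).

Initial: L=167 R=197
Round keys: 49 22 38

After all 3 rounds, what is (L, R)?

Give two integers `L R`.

Round 1 (k=49): L=197 R=27
Round 2 (k=22): L=27 R=156
Round 3 (k=38): L=156 R=52

Answer: 156 52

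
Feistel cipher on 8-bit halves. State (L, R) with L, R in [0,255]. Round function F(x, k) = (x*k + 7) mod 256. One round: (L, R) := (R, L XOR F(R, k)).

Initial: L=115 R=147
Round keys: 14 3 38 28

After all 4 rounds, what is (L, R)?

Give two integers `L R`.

Answer: 89 125

Derivation:
Round 1 (k=14): L=147 R=98
Round 2 (k=3): L=98 R=190
Round 3 (k=38): L=190 R=89
Round 4 (k=28): L=89 R=125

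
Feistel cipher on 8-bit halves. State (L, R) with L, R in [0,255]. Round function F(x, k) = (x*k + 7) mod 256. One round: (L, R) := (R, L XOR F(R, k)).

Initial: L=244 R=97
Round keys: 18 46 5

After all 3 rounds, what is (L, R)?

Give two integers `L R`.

Round 1 (k=18): L=97 R=45
Round 2 (k=46): L=45 R=124
Round 3 (k=5): L=124 R=94

Answer: 124 94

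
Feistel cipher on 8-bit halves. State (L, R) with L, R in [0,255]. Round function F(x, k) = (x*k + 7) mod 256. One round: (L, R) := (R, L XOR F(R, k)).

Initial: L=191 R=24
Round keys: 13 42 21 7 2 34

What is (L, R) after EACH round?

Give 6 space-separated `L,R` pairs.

Round 1 (k=13): L=24 R=128
Round 2 (k=42): L=128 R=31
Round 3 (k=21): L=31 R=18
Round 4 (k=7): L=18 R=154
Round 5 (k=2): L=154 R=41
Round 6 (k=34): L=41 R=227

Answer: 24,128 128,31 31,18 18,154 154,41 41,227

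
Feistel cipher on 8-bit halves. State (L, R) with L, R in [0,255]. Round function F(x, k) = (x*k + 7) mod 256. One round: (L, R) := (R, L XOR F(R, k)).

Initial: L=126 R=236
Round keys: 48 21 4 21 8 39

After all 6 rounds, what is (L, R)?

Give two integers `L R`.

Round 1 (k=48): L=236 R=57
Round 2 (k=21): L=57 R=88
Round 3 (k=4): L=88 R=94
Round 4 (k=21): L=94 R=229
Round 5 (k=8): L=229 R=113
Round 6 (k=39): L=113 R=219

Answer: 113 219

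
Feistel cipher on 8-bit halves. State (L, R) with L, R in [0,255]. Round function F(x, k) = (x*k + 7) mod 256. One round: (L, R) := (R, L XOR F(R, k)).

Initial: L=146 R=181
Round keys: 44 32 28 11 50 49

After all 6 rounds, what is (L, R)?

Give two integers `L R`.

Answer: 51 57

Derivation:
Round 1 (k=44): L=181 R=177
Round 2 (k=32): L=177 R=146
Round 3 (k=28): L=146 R=78
Round 4 (k=11): L=78 R=243
Round 5 (k=50): L=243 R=51
Round 6 (k=49): L=51 R=57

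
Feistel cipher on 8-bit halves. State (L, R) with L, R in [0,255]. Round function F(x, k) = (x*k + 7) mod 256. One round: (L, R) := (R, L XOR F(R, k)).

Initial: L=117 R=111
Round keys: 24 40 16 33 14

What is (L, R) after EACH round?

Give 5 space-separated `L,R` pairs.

Answer: 111,26 26,120 120,157 157,60 60,210

Derivation:
Round 1 (k=24): L=111 R=26
Round 2 (k=40): L=26 R=120
Round 3 (k=16): L=120 R=157
Round 4 (k=33): L=157 R=60
Round 5 (k=14): L=60 R=210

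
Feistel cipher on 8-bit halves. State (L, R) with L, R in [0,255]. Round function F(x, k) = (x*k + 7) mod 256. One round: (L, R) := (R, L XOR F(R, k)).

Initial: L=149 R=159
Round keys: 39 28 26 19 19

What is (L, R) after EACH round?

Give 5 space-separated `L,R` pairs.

Answer: 159,213 213,204 204,106 106,41 41,120

Derivation:
Round 1 (k=39): L=159 R=213
Round 2 (k=28): L=213 R=204
Round 3 (k=26): L=204 R=106
Round 4 (k=19): L=106 R=41
Round 5 (k=19): L=41 R=120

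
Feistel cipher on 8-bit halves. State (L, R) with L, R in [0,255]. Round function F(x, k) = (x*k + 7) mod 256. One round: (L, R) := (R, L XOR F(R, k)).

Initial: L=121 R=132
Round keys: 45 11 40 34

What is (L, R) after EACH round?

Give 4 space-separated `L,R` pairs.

Round 1 (k=45): L=132 R=66
Round 2 (k=11): L=66 R=89
Round 3 (k=40): L=89 R=173
Round 4 (k=34): L=173 R=88

Answer: 132,66 66,89 89,173 173,88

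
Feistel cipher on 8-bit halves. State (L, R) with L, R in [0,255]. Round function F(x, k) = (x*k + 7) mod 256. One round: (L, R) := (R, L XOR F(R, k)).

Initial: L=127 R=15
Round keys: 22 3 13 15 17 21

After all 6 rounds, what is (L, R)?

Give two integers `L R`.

Round 1 (k=22): L=15 R=46
Round 2 (k=3): L=46 R=158
Round 3 (k=13): L=158 R=35
Round 4 (k=15): L=35 R=138
Round 5 (k=17): L=138 R=18
Round 6 (k=21): L=18 R=11

Answer: 18 11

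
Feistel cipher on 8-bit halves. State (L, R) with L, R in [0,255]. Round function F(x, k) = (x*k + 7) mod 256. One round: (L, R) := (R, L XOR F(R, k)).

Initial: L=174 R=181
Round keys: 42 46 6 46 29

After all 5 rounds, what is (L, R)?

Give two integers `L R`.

Round 1 (k=42): L=181 R=23
Round 2 (k=46): L=23 R=156
Round 3 (k=6): L=156 R=184
Round 4 (k=46): L=184 R=139
Round 5 (k=29): L=139 R=126

Answer: 139 126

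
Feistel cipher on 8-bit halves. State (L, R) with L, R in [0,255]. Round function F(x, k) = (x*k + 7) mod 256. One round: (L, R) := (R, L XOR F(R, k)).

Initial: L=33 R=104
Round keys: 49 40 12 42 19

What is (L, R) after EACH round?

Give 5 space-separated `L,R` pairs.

Round 1 (k=49): L=104 R=206
Round 2 (k=40): L=206 R=95
Round 3 (k=12): L=95 R=181
Round 4 (k=42): L=181 R=230
Round 5 (k=19): L=230 R=172

Answer: 104,206 206,95 95,181 181,230 230,172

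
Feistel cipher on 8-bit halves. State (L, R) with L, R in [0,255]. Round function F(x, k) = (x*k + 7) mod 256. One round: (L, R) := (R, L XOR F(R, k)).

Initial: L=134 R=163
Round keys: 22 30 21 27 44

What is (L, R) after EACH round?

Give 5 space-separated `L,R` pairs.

Answer: 163,143 143,106 106,54 54,211 211,125

Derivation:
Round 1 (k=22): L=163 R=143
Round 2 (k=30): L=143 R=106
Round 3 (k=21): L=106 R=54
Round 4 (k=27): L=54 R=211
Round 5 (k=44): L=211 R=125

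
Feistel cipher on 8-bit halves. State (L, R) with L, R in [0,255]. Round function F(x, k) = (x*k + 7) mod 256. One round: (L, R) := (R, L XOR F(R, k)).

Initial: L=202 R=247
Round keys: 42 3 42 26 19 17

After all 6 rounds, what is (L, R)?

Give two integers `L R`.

Round 1 (k=42): L=247 R=71
Round 2 (k=3): L=71 R=43
Round 3 (k=42): L=43 R=82
Round 4 (k=26): L=82 R=112
Round 5 (k=19): L=112 R=5
Round 6 (k=17): L=5 R=44

Answer: 5 44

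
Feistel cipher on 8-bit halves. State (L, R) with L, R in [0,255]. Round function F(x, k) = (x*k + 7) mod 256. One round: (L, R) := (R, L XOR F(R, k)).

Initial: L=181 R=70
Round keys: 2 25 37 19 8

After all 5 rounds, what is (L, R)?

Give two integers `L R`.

Round 1 (k=2): L=70 R=38
Round 2 (k=25): L=38 R=251
Round 3 (k=37): L=251 R=104
Round 4 (k=19): L=104 R=68
Round 5 (k=8): L=68 R=79

Answer: 68 79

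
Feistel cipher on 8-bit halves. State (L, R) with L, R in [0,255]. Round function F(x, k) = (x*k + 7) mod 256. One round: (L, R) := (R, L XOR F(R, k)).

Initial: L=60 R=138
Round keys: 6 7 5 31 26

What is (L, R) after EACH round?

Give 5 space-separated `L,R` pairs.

Answer: 138,127 127,10 10,70 70,139 139,99

Derivation:
Round 1 (k=6): L=138 R=127
Round 2 (k=7): L=127 R=10
Round 3 (k=5): L=10 R=70
Round 4 (k=31): L=70 R=139
Round 5 (k=26): L=139 R=99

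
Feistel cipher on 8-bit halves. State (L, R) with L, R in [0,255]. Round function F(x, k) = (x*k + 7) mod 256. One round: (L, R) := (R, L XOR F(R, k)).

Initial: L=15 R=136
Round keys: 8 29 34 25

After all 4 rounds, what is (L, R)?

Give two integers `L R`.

Round 1 (k=8): L=136 R=72
Round 2 (k=29): L=72 R=167
Round 3 (k=34): L=167 R=125
Round 4 (k=25): L=125 R=155

Answer: 125 155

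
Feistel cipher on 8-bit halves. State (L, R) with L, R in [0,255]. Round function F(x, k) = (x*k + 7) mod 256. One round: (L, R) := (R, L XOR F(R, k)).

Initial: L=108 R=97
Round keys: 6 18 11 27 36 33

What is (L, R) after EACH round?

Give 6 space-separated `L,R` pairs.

Round 1 (k=6): L=97 R=33
Round 2 (k=18): L=33 R=56
Round 3 (k=11): L=56 R=78
Round 4 (k=27): L=78 R=121
Round 5 (k=36): L=121 R=69
Round 6 (k=33): L=69 R=149

Answer: 97,33 33,56 56,78 78,121 121,69 69,149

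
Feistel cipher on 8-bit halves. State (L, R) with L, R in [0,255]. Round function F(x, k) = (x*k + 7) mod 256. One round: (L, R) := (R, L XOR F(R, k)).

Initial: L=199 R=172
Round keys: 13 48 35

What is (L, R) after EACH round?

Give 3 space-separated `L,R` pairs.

Answer: 172,4 4,107 107,172

Derivation:
Round 1 (k=13): L=172 R=4
Round 2 (k=48): L=4 R=107
Round 3 (k=35): L=107 R=172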